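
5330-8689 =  - 3359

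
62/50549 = 62/50549 = 0.00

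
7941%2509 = 414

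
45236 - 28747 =16489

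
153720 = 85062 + 68658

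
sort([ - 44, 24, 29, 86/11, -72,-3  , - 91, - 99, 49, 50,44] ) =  [-99,  -  91, - 72 ,-44, - 3, 86/11, 24, 29,44, 49, 50 ] 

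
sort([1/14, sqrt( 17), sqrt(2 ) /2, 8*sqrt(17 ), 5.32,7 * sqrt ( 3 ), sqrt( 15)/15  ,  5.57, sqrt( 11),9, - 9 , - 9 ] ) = [ - 9, - 9,1/14, sqrt( 15 ) /15, sqrt( 2 ) /2, sqrt ( 11), sqrt(17), 5.32, 5.57, 9,7*sqrt( 3 ),  8*sqrt( 17) ]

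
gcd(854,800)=2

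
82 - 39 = 43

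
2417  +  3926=6343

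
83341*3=250023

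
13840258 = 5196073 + 8644185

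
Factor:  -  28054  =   - 2^1*13^2*83^1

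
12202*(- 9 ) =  - 109818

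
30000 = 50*600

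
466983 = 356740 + 110243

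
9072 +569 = 9641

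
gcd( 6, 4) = 2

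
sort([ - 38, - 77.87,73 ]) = [ - 77.87, - 38,73 ] 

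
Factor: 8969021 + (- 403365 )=8565656 = 2^3 * 11^1 * 19^1*47^1*109^1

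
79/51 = 1 + 28/51 = 1.55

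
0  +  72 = 72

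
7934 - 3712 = 4222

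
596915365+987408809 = 1584324174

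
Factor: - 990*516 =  - 510840 = - 2^3*3^3*5^1*11^1 * 43^1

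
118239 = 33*3583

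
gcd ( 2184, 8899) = 1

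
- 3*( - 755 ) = 2265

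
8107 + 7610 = 15717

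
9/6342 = 3/2114  =  0.00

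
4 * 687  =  2748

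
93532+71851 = 165383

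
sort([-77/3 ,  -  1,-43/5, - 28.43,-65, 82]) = [-65, - 28.43, - 77/3, -43/5, - 1,82]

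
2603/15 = 2603/15=173.53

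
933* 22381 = 20881473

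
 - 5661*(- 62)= 350982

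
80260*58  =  4655080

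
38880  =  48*810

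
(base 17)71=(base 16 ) 78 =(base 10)120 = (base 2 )1111000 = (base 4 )1320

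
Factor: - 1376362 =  - 2^1*13^1*52937^1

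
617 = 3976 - 3359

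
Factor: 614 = 2^1*307^1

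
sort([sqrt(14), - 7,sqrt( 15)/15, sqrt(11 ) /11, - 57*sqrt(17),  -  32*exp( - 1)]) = [ - 57*sqrt (17 ), - 32*exp( - 1), - 7, sqrt (15 )/15,sqrt ( 11)/11 , sqrt(  14 ) ] 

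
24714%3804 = 1890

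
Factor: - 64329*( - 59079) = 3^2*41^1*47^1*419^1*523^1 =3800492991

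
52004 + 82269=134273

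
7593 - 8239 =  - 646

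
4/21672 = 1/5418 = 0.00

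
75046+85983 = 161029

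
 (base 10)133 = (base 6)341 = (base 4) 2011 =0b10000101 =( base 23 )5I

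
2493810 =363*6870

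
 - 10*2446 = -24460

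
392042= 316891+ 75151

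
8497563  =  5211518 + 3286045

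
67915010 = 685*99146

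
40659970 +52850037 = 93510007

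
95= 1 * 95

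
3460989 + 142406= 3603395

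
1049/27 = 38+23/27 =38.85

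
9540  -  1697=7843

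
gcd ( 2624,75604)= 164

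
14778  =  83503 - 68725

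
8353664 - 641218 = 7712446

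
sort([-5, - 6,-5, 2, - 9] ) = [ - 9, - 6,-5, - 5, 2]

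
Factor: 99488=2^5*3109^1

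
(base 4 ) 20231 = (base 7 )1424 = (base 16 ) 22d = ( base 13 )33b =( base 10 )557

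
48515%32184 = 16331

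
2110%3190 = 2110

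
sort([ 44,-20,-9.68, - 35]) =[ - 35, -20,-9.68,44] 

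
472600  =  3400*139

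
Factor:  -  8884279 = -23^1 *59^1*6547^1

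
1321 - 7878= -6557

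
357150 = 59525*6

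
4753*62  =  294686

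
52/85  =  52/85= 0.61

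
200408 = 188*1066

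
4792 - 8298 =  - 3506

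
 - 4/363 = - 1 + 359/363 = - 0.01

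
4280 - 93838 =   -  89558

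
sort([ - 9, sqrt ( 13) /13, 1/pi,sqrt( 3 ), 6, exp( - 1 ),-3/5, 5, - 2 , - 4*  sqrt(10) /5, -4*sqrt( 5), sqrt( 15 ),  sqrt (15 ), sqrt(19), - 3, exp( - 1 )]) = [ - 9,  -  4*sqrt( 5),  -  3 , - 4 * sqrt( 10) /5, - 2, - 3/5, sqrt (13)/13,1/pi, exp( - 1),  exp( - 1), sqrt( 3), sqrt( 15), sqrt( 15) , sqrt( 19 ), 5,  6 ] 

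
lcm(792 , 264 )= 792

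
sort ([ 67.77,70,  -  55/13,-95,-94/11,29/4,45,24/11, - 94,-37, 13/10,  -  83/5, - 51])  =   [ - 95, - 94,-51, - 37, - 83/5,-94/11, - 55/13,13/10,24/11,29/4,45,67.77, 70]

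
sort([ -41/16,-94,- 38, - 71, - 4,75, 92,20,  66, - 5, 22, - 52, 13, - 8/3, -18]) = [ - 94, - 71,-52, - 38,-18,-5,- 4, - 8/3, - 41/16, 13, 20, 22,66,75,92]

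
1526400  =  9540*160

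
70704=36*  1964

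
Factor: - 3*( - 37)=111= 3^1*37^1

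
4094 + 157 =4251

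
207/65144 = 207/65144 = 0.00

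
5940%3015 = 2925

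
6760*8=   54080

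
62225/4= 15556+1/4=15556.25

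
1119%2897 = 1119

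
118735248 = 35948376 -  - 82786872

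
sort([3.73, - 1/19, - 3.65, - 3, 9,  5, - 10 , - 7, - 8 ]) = [ - 10, - 8,  -  7, -3.65,- 3 , - 1/19,3.73, 5 , 9 ]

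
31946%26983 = 4963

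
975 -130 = 845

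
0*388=0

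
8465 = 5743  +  2722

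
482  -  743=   -  261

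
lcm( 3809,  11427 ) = 11427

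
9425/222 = 9425/222 = 42.45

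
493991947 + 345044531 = 839036478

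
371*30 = 11130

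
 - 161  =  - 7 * 23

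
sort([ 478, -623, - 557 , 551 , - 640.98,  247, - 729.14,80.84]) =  [ -729.14, - 640.98, - 623, - 557,80.84, 247, 478,551]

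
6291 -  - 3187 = 9478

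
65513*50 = 3275650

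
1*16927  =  16927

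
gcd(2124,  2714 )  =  118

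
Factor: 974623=13^2 * 73^1*79^1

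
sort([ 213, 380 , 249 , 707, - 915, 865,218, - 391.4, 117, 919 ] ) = [ - 915, - 391.4, 117,213, 218,249,380, 707, 865,919]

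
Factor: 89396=2^2*22349^1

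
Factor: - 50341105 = -5^1*109^1*92369^1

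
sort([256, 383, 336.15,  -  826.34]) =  [-826.34, 256, 336.15, 383 ] 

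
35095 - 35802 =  - 707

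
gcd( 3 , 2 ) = 1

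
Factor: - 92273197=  - 8819^1*10463^1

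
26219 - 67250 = - 41031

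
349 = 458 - 109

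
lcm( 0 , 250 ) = 0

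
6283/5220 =6283/5220  =  1.20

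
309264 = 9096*34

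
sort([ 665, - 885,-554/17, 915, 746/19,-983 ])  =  [ - 983,  -  885,-554/17,746/19, 665, 915] 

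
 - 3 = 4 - 7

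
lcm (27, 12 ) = 108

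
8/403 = 8/403  =  0.02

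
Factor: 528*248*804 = 105278976= 2^9*3^2* 11^1 * 31^1*67^1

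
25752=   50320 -24568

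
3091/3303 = 3091/3303 = 0.94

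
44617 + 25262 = 69879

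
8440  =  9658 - 1218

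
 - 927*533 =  - 494091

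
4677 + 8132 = 12809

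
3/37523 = 3/37523 = 0.00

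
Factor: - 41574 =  - 2^1*3^1*13^2*41^1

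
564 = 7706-7142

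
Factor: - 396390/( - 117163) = 2^1*3^1*5^1*73^1*181^1 * 117163^( - 1)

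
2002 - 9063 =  - 7061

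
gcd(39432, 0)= 39432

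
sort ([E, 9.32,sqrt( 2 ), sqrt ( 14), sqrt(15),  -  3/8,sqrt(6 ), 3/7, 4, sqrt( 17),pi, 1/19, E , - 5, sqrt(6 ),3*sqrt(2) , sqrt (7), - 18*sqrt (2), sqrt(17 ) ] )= [ - 18*sqrt (2 ), - 5,  -  3/8 , 1/19, 3/7,sqrt(2),sqrt( 6),sqrt(6),sqrt(7 ), E, E,  pi,  sqrt( 14), sqrt (15) , 4,sqrt( 17), sqrt( 17),3*sqrt( 2), 9.32]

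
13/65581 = 13/65581=0.00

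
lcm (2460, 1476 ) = 7380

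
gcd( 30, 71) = 1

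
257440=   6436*40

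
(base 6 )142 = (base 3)2022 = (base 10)62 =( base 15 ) 42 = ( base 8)76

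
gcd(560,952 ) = 56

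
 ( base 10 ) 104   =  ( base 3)10212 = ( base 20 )54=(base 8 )150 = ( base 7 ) 206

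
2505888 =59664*42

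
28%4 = 0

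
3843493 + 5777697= 9621190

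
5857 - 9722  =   - 3865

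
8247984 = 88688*93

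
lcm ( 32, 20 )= 160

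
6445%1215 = 370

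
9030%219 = 51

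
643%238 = 167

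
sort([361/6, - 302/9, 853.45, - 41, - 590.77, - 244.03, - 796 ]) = [ - 796, - 590.77, - 244.03, - 41, - 302/9, 361/6,  853.45]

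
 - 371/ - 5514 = 371/5514 = 0.07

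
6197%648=365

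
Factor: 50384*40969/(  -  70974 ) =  - 2^3*3^( - 2 ) * 47^1*53^1*67^1*773^1*3943^( - 1) = -1032091048/35487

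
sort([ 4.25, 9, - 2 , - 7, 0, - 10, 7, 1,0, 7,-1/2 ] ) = [  -  10, - 7,-2,-1/2 , 0, 0, 1, 4.25,7,7, 9 ]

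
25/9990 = 5/1998 = 0.00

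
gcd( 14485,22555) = 5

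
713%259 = 195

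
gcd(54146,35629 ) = 1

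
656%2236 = 656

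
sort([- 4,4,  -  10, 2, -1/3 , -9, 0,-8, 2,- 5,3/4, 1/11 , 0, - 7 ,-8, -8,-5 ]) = [ - 10, - 9, - 8, - 8, -8, - 7, - 5, - 5, - 4,  -  1/3, 0,  0, 1/11,3/4,  2,2,4]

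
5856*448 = 2623488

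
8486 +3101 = 11587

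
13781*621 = 8558001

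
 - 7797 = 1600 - 9397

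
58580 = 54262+4318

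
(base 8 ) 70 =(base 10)56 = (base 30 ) 1Q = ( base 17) 35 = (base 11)51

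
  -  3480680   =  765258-4245938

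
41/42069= 41/42069 = 0.00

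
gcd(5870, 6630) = 10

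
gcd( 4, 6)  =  2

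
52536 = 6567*8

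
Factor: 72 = 2^3* 3^2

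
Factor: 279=3^2*31^1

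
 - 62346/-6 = 10391/1 = 10391.00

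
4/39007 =4/39007 = 0.00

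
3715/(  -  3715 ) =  - 1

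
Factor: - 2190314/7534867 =- 2^1*7^1*17^1*29^ (  -  1)*9203^1*259823^(- 1 )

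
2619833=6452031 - 3832198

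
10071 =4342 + 5729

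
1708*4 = 6832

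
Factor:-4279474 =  - 2^1*2139737^1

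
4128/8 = 516 = 516.00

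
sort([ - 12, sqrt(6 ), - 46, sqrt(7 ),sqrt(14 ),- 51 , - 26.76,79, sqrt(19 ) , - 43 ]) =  [ - 51, - 46,  -  43, - 26.76, - 12, sqrt( 6),sqrt( 7), sqrt( 14),sqrt(19 ),79]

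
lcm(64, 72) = 576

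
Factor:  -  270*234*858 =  - 54208440 =- 2^3*3^6*5^1*11^1*13^2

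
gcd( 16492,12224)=4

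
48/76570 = 24/38285 = 0.00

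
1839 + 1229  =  3068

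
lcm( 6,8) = 24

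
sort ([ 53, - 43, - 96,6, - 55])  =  [ - 96 ,  -  55 , - 43, 6,  53 ]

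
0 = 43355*0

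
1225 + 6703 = 7928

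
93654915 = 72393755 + 21261160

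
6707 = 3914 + 2793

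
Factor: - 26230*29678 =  - 2^2*5^1*11^1*  19^1 *43^1*61^1*71^1 = - 778453940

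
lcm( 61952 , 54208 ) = 433664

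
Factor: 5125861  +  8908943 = 14034804 = 2^2 * 3^1 * 7^1*167081^1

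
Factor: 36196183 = 36196183^1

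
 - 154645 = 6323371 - 6478016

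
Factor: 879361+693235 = 1572596 = 2^2*41^1 * 43^1*223^1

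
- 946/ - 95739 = 946/95739 = 0.01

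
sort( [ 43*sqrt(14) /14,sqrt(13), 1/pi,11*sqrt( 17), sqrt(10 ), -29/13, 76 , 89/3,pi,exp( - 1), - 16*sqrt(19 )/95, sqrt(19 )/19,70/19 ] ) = [  -  29/13, - 16*sqrt(19 )/95,sqrt( 19)/19,1/pi,exp(-1),pi, sqrt(10 ), sqrt(13 ), 70/19,43*sqrt( 14 )/14,89/3,11*sqrt(  17 ), 76 ]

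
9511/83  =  9511/83= 114.59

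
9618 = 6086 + 3532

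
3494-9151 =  - 5657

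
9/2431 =9/2431 = 0.00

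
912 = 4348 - 3436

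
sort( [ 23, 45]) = [ 23,45 ] 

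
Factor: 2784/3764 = 2^3*3^1*29^1*941^ (-1 )=696/941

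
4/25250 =2/12625 = 0.00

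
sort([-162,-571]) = [ - 571 , - 162]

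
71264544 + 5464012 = 76728556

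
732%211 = 99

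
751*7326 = 5501826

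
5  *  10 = 50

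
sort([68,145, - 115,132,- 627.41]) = [ - 627.41, - 115,  68,132, 145 ]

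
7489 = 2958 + 4531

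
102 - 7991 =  - 7889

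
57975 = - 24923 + 82898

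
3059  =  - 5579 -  - 8638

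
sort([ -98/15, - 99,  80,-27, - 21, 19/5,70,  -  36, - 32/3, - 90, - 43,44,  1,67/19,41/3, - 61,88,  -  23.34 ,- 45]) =[ - 99, - 90, - 61, - 45, - 43, -36, - 27, - 23.34, - 21, - 32/3, - 98/15, 1,67/19, 19/5,41/3, 44, 70, 80, 88]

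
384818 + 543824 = 928642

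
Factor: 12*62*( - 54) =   -  40176 = - 2^4*3^4*31^1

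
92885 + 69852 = 162737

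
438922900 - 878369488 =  - 439446588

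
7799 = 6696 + 1103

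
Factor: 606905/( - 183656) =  - 2^( - 3) *5^1*11^( - 1)  *13^1*2087^( - 1)*9337^1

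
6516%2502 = 1512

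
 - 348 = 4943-5291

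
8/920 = 1/115 = 0.01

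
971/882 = 1 + 89/882=1.10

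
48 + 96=144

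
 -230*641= - 147430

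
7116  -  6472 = 644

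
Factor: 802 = 2^1*401^1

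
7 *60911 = 426377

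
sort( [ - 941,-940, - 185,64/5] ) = [- 941, - 940, - 185,64/5 ]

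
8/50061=8/50061 =0.00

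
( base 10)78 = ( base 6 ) 210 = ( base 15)53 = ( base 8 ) 116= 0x4e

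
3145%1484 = 177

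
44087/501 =44087/501 = 88.00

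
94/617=94/617 =0.15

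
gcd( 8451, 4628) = 1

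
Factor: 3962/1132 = 2^( - 1)*7^1 = 7/2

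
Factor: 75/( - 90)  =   - 5/6  =  - 2^( - 1)*3^ ( - 1)* 5^1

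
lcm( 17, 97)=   1649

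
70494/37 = 1905 + 9/37 = 1905.24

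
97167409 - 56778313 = 40389096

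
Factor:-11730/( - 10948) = 2^( - 1)*3^1*5^1*7^( - 1 ) = 15/14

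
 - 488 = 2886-3374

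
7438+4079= 11517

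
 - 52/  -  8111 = 52/8111= 0.01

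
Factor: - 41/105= - 3^( - 1)*5^( - 1 )*7^( - 1)* 41^1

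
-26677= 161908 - 188585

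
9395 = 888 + 8507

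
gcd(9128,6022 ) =2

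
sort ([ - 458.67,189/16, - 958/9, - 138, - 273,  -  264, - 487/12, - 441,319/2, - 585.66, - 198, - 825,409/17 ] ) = [ - 825, - 585.66, - 458.67, - 441, - 273, - 264,- 198, - 138, - 958/9,-487/12,189/16, 409/17, 319/2] 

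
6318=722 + 5596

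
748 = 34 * 22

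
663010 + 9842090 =10505100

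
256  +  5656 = 5912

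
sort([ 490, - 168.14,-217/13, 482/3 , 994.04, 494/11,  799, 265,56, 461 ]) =[  -  168.14, - 217/13,494/11,56, 482/3 , 265, 461, 490, 799, 994.04 ]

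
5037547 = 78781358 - 73743811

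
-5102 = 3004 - 8106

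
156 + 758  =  914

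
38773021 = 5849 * 6629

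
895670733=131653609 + 764017124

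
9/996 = 3/332 =0.01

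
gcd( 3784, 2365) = 473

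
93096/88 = 11637/11 = 1057.91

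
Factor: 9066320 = 2^4 * 5^1*113329^1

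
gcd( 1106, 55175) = 1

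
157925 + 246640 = 404565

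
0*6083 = 0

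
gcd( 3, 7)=1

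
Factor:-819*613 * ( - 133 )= 66772251 = 3^2 * 7^2 * 13^1*19^1 * 613^1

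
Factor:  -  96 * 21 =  - 2^5*3^2*7^1=-  2016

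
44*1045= 45980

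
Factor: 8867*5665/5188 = 50231555/5188= 2^( - 2 )*5^1*11^1*103^1*1297^(-1 )* 8867^1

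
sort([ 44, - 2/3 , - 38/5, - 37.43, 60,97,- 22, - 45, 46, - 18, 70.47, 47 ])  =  [ - 45, -37.43, - 22 , - 18, - 38/5, - 2/3, 44,46, 47, 60, 70.47, 97 ]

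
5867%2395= 1077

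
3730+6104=9834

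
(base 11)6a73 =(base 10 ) 9276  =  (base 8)22074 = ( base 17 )1F1B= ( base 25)EL1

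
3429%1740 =1689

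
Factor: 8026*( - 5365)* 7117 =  - 2^1*5^1*11^1*29^1*37^1*647^1*4013^1 = - 306454390330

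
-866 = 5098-5964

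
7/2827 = 7/2827 =0.00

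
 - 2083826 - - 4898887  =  2815061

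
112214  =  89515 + 22699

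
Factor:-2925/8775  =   - 1/3 = -3^( -1) 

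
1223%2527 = 1223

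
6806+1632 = 8438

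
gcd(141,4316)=1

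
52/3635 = 52/3635   =  0.01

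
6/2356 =3/1178 = 0.00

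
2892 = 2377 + 515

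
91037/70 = 91037/70  =  1300.53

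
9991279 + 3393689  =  13384968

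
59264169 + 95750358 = 155014527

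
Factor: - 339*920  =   - 2^3*3^1*5^1*23^1*113^1  =  -  311880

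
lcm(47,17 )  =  799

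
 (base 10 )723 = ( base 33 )lu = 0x2D3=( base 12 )503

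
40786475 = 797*51175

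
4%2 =0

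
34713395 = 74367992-39654597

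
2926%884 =274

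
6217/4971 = 6217/4971   =  1.25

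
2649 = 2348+301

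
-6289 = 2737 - 9026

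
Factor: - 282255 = -3^1*5^1 * 31^1 * 607^1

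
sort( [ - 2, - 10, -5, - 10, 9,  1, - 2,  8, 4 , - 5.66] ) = [-10,-10, - 5.66, - 5 , - 2,-2,1,4, 8,9]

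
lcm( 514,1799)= 3598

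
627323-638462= - 11139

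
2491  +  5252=7743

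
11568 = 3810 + 7758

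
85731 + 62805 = 148536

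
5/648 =5/648=0.01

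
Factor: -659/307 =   -  307^( - 1)*659^1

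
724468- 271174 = 453294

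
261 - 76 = 185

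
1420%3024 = 1420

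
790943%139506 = 93413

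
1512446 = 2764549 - 1252103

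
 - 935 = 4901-5836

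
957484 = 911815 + 45669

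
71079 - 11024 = 60055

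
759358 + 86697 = 846055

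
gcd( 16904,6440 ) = 8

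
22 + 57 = 79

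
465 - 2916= -2451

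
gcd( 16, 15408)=16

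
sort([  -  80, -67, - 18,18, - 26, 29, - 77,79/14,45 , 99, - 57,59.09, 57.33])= [ - 80, - 77, - 67, - 57, - 26, - 18,  79/14,18,29, 45, 57.33, 59.09, 99]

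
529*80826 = 42756954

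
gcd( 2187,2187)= 2187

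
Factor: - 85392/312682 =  - 42696/156341 = - 2^3*3^2*79^( -1) * 593^1*1979^( - 1 )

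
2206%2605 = 2206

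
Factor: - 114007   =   - 173^1*659^1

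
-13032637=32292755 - 45325392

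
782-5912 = -5130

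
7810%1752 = 802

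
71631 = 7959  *9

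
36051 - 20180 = 15871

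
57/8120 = 57/8120 = 0.01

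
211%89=33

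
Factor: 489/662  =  2^(  -  1)*3^1*163^1*331^(  -  1 )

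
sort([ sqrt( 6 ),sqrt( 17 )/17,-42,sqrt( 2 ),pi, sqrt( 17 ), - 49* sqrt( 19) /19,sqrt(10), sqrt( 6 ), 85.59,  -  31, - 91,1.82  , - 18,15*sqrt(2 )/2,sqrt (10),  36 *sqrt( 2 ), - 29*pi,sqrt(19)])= [-29*pi, - 91,  -  42,  -  31,-18, - 49*sqrt (19)/19, sqrt(17)/17,sqrt(2), 1.82, sqrt(6), sqrt ( 6), pi, sqrt (10 ) , sqrt(10 ), sqrt(17 ), sqrt( 19 ),15*sqrt( 2)/2,36*sqrt( 2 ),85.59 ] 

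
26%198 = 26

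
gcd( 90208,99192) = 8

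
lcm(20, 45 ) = 180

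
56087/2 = 28043 + 1/2 = 28043.50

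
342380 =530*646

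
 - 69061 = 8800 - 77861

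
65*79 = 5135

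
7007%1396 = 27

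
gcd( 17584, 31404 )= 4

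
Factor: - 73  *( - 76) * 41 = 2^2*19^1 * 41^1*73^1 =227468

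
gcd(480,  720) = 240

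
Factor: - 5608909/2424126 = -2^(-1)*3^( - 1)*1693^1*3313^1 * 404021^( - 1)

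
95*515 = 48925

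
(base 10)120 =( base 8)170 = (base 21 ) 5f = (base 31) 3r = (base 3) 11110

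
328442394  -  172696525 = 155745869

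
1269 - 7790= - 6521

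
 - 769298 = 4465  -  773763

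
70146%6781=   2336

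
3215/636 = 3215/636 = 5.06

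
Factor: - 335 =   -  5^1*67^1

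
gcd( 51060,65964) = 276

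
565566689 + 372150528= 937717217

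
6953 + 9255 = 16208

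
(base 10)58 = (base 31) 1R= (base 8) 72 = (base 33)1P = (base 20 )2I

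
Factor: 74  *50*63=2^2*3^2*5^2*7^1*37^1 = 233100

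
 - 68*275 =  - 18700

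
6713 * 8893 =59698709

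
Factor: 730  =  2^1*5^1 * 73^1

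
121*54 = 6534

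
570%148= 126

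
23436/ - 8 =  - 2930 + 1/2 = - 2929.50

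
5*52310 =261550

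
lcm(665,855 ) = 5985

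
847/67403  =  121/9629 =0.01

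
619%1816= 619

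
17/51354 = 17/51354 = 0.00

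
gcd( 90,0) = 90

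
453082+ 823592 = 1276674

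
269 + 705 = 974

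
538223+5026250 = 5564473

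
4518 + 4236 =8754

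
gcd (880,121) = 11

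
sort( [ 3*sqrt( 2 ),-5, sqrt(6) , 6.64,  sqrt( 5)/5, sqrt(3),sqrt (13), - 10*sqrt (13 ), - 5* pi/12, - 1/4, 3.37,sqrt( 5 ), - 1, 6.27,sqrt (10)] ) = [ - 10 * sqrt(13), - 5, - 5*pi/12, - 1, - 1/4 , sqrt( 5)/5 , sqrt( 3 ),sqrt(5), sqrt (6),  sqrt( 10),3.37, sqrt (13 ), 3*sqrt ( 2 ),6.27,6.64 ] 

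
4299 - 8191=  - 3892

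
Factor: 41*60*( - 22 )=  - 2^3*3^1* 5^1*11^1*41^1= - 54120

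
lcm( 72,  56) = 504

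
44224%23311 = 20913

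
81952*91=7457632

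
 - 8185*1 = -8185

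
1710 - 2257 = -547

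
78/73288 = 39/36644  =  0.00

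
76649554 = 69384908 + 7264646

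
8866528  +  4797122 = 13663650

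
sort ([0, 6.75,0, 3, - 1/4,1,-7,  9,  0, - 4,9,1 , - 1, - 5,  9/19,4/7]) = [ - 7,-5, - 4, - 1,-1/4 , 0, 0,0, 9/19 , 4/7, 1, 1,3, 6.75,9,9]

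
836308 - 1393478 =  - 557170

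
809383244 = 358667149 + 450716095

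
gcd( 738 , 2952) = 738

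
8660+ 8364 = 17024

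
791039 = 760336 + 30703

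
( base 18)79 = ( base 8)207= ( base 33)43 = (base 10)135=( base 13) A5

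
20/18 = 1+ 1/9 = 1.11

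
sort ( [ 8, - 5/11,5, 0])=[ - 5/11, 0,  5,8]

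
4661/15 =310 + 11/15 = 310.73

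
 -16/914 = - 1 + 449/457 = -0.02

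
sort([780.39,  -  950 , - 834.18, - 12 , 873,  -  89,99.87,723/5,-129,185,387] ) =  [  -  950,-834.18, - 129, - 89 , -12,99.87,723/5,  185,387, 780.39, 873 ]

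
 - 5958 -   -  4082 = -1876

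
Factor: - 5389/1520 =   -  2^( - 4)*5^ ( - 1) *17^1*19^( - 1)*317^1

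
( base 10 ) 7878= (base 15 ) 2503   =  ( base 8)17306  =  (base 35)6F3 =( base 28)a1a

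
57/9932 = 57/9932 = 0.01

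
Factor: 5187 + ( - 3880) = 1307^1=1307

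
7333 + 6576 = 13909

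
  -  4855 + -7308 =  - 12163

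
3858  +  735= 4593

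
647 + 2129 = 2776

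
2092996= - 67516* ( - 31)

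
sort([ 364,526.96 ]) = [ 364, 526.96]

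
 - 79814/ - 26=3069 + 10/13 = 3069.77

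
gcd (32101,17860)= 47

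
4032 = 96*42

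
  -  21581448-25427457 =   -  47008905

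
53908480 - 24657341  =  29251139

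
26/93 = 26/93 = 0.28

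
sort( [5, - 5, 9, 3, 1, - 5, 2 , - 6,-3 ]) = [ - 6, - 5, - 5,  -  3, 1,2, 3 , 5 , 9]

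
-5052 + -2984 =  - 8036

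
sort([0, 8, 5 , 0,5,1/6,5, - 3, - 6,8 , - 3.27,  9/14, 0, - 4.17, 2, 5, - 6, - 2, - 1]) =[  -  6, - 6,-4.17 , - 3.27,-3,-2, - 1, 0, 0, 0, 1/6, 9/14,2,5,5, 5, 5, 8,8 ]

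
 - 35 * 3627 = -126945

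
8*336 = 2688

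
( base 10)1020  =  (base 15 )480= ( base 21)26C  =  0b1111111100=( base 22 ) 228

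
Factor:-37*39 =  - 3^1*13^1*37^1= - 1443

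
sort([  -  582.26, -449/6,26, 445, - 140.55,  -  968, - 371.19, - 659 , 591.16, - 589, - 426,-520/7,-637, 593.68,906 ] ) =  [ - 968,-659, - 637, -589, - 582.26,-426, - 371.19 , - 140.55, - 449/6, - 520/7,26,445, 591.16,593.68, 906]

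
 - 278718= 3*( - 92906)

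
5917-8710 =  - 2793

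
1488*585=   870480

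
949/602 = 1 + 347/602= 1.58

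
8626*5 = 43130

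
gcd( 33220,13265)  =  5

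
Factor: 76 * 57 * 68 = 2^4*3^1*  17^1*19^2=294576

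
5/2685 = 1/537=0.00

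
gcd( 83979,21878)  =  1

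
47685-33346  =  14339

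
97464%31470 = 3054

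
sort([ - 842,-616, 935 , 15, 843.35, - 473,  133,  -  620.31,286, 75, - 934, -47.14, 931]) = [  -  934,  -  842, -620.31, - 616, - 473, - 47.14,15,75, 133,286,843.35,931, 935 ]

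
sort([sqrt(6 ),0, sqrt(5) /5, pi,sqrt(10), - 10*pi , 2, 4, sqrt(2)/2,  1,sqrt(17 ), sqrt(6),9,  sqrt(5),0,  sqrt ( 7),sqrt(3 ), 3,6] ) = [- 10*pi,  0, 0,sqrt( 5)/5, sqrt(2)/2,1,sqrt( 3), 2, sqrt(5 ), sqrt( 6), sqrt(6 ), sqrt( 7),3, pi,sqrt(10), 4, sqrt(17), 6, 9 ]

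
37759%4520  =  1599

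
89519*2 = 179038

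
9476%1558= 128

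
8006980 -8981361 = -974381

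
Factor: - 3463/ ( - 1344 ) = 2^(-6 ) * 3^(  -  1)*7^ (  -  1 )*3463^1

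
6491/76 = 6491/76 = 85.41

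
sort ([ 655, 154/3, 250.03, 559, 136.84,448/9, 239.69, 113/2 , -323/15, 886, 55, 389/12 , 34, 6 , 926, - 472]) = [ - 472, -323/15, 6,  389/12,34, 448/9, 154/3,  55, 113/2, 136.84 , 239.69,250.03, 559, 655,886,926 ]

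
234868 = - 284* ( - 827 )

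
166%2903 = 166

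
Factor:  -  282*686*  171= - 33080292 = - 2^2*3^3  *7^3 * 19^1*47^1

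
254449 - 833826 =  - 579377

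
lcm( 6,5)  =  30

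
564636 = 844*669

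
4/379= 4/379 =0.01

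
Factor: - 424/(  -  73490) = 212/36745  =  2^2*5^( - 1)*53^1*7349^(  -  1) 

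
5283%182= 5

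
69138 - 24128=45010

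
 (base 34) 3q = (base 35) 3N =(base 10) 128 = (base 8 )200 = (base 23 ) 5d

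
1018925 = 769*1325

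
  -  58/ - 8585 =58/8585 = 0.01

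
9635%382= 85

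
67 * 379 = 25393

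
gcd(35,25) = 5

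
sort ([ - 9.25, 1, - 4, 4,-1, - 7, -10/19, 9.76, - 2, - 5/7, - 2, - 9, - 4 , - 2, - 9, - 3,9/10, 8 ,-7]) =[ - 9.25, - 9,-9, - 7, - 7,  -  4, - 4, - 3, - 2,  -  2, - 2, - 1, - 5/7,-10/19, 9/10, 1, 4, 8, 9.76 ]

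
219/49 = 219/49 =4.47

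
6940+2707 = 9647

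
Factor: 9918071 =89^1*111439^1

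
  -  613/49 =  - 613/49 = - 12.51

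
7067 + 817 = 7884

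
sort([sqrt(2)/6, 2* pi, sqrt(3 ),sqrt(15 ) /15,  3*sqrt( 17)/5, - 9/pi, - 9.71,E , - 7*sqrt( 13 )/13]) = [-9.71, - 9/pi , - 7*sqrt ( 13 )/13, sqrt ( 2)/6, sqrt(15 )/15, sqrt( 3 ),3*sqrt( 17)/5, E, 2*pi ]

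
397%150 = 97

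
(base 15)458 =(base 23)1JH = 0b1111010111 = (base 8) 1727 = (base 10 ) 983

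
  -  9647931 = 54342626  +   - 63990557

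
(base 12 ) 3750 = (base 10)6252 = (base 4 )1201230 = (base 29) 7CH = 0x186c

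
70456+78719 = 149175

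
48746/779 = 62+448/779 = 62.58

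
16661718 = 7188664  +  9473054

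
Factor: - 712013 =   -  113^1*6301^1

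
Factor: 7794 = 2^1*3^2 *433^1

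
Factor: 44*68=2992 = 2^4 * 11^1*17^1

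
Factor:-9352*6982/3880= - 8161958/485=- 2^1*5^( - 1 )*7^1*97^(-1)*167^1*3491^1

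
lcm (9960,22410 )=89640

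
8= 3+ 5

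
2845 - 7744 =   -  4899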